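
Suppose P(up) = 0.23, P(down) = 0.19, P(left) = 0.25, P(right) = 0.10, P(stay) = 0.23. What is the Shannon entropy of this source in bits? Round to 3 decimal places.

H = −Σ pᵢ log₂ pᵢ.
−0.23·log₂(0.23) = 0.4877
−0.19·log₂(0.19) = 0.4552
−0.25·log₂(0.25) = 0.5000
−0.10·log₂(0.10) = 0.3322
−0.23·log₂(0.23) = 0.4877
Sum ≈ 2.2628 → 2.263 bits.

2.263 bits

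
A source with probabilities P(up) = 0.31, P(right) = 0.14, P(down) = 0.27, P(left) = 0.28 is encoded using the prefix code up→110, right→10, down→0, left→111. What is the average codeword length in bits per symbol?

2.32 bits/symbol

L̄ = Σ pᵢ·ℓᵢ = 0.31·3 + 0.14·2 + 0.27·1 + 0.28·3 = 2.32 bits/symbol.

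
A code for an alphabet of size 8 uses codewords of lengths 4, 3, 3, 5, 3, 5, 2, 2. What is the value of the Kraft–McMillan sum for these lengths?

1

With common denominator 2^5 = 32: Σ 2^(−ℓᵢ) = 2/32 + 4/32 + 4/32 + 1/32 + 4/32 + 1/32 + 8/32 + 8/32 = 32/32 = 1.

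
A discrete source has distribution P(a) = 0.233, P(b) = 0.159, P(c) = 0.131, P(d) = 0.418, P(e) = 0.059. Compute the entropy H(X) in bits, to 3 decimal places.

2.063 bits

H = −Σ pᵢ log₂ pᵢ.
−0.233·log₂(0.233) = 0.4897
−0.159·log₂(0.159) = 0.4218
−0.131·log₂(0.131) = 0.3841
−0.418·log₂(0.418) = 0.5260
−0.059·log₂(0.059) = 0.2409
Sum ≈ 2.0626 → 2.063 bits.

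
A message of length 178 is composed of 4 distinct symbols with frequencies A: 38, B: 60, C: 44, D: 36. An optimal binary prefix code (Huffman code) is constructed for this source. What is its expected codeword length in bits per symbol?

Probabilities are the counts divided by 178.
Repeatedly combine the two least-probable nodes; the expected code length is the sum of the merged weights.
merge 18/89 + 19/89 → 37/89
merge 22/89 + 30/89 → 52/89
merge 37/89 + 52/89 → 1
L = 37/89 + 52/89 + 1 = 2 bits/symbol.

2 bits/symbol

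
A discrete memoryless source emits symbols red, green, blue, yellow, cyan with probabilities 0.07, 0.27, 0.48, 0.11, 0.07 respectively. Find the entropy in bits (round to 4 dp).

H = −Σ pᵢ log₂ pᵢ.
−0.07·log₂(0.07) = 0.2686
−0.27·log₂(0.27) = 0.5100
−0.48·log₂(0.48) = 0.5083
−0.11·log₂(0.11) = 0.3503
−0.07·log₂(0.07) = 0.2686
Sum ≈ 1.9057 → 1.9057 bits.

1.9057 bits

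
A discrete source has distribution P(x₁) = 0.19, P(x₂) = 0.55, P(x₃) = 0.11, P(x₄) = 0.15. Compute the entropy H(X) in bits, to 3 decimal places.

H = −Σ pᵢ log₂ pᵢ.
−0.19·log₂(0.19) = 0.4552
−0.55·log₂(0.55) = 0.4744
−0.11·log₂(0.11) = 0.3503
−0.15·log₂(0.15) = 0.4105
Sum ≈ 1.6904 → 1.690 bits.

1.690 bits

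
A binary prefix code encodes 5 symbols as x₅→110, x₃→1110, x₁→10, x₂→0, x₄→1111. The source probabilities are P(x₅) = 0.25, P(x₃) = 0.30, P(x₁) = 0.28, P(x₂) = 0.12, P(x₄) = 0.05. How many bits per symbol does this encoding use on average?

2.83 bits/symbol

L̄ = Σ pᵢ·ℓᵢ = 0.25·3 + 0.30·4 + 0.28·2 + 0.12·1 + 0.05·4 = 2.83 bits/symbol.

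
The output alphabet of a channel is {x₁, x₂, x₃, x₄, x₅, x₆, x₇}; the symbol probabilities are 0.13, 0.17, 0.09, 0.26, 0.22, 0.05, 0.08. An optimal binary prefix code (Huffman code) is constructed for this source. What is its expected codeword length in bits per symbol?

2.65 bits/symbol

Repeatedly combine the two least-probable nodes; the expected code length is the sum of the merged weights.
merge 1/20 + 2/25 → 13/100
merge 9/100 + 13/100 → 11/50
merge 13/100 + 17/100 → 3/10
merge 11/50 + 11/50 → 11/25
merge 13/50 + 3/10 → 14/25
merge 11/25 + 14/25 → 1
L = 13/100 + 11/50 + 3/10 + 11/25 + 14/25 + 1 = 53/20 = 2.65 bits/symbol.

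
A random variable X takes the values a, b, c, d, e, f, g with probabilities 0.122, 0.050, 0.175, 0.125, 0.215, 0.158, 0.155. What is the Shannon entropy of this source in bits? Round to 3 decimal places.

2.716 bits

H = −Σ pᵢ log₂ pᵢ.
−0.122·log₂(0.122) = 0.3703
−0.050·log₂(0.050) = 0.2161
−0.175·log₂(0.175) = 0.4401
−0.125·log₂(0.125) = 0.3750
−0.215·log₂(0.215) = 0.4768
−0.158·log₂(0.158) = 0.4206
−0.155·log₂(0.155) = 0.4169
Sum ≈ 2.7157 → 2.716 bits.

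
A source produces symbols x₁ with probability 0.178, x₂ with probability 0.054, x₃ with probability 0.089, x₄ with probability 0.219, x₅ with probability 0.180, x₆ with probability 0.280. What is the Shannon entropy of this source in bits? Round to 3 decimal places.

H = −Σ pᵢ log₂ pᵢ.
−0.178·log₂(0.178) = 0.4432
−0.054·log₂(0.054) = 0.2274
−0.089·log₂(0.089) = 0.3106
−0.219·log₂(0.219) = 0.4798
−0.180·log₂(0.180) = 0.4453
−0.280·log₂(0.280) = 0.5142
Sum ≈ 2.4206 → 2.421 bits.

2.421 bits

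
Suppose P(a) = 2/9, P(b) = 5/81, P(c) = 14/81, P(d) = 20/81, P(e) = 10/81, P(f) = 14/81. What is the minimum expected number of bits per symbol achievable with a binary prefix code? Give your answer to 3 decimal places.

Repeatedly combine the two least-probable nodes; the expected code length is the sum of the merged weights.
merge 5/81 + 10/81 → 5/27
merge 14/81 + 14/81 → 28/81
merge 5/27 + 2/9 → 11/27
merge 20/81 + 28/81 → 16/27
merge 11/27 + 16/27 → 1
L = 5/27 + 28/81 + 11/27 + 16/27 + 1 = 205/81 ≈ 2.531 bits/symbol.

2.531 bits/symbol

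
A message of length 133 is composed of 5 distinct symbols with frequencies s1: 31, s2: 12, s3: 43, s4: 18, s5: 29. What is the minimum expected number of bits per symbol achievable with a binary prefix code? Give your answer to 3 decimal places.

2.226 bits/symbol

Probabilities are the counts divided by 133.
Repeatedly combine the two least-probable nodes; the expected code length is the sum of the merged weights.
merge 12/133 + 18/133 → 30/133
merge 29/133 + 30/133 → 59/133
merge 31/133 + 43/133 → 74/133
merge 59/133 + 74/133 → 1
L = 30/133 + 59/133 + 74/133 + 1 = 296/133 ≈ 2.226 bits/symbol.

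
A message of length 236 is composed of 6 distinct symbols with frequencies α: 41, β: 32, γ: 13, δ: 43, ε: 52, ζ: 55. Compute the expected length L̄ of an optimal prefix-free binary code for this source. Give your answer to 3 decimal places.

Probabilities are the counts divided by 236.
Repeatedly combine the two least-probable nodes; the expected code length is the sum of the merged weights.
merge 13/236 + 8/59 → 45/236
merge 41/236 + 43/236 → 21/59
merge 45/236 + 13/59 → 97/236
merge 55/236 + 21/59 → 139/236
merge 97/236 + 139/236 → 1
L = 45/236 + 21/59 + 97/236 + 139/236 + 1 = 601/236 ≈ 2.547 bits/symbol.

2.547 bits/symbol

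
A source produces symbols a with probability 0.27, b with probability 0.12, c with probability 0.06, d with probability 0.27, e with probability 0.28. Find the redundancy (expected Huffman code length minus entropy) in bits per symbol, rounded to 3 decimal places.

Entropy H = −Σ p log₂ p ≈ 2.1449 bits.
Huffman merges: 3/50+3/25→9/50; 9/50+27/100→9/20; 27/100+7/25→11/20; 9/20+11/20→1. L = 109/50 ≈ 2.1800.
L − H = 2.1800 − 2.1449 = 0.035 bits.

0.035 bits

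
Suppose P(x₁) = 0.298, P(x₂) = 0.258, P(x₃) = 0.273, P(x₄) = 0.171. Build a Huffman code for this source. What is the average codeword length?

2 bits/symbol

Repeatedly combine the two least-probable nodes; the expected code length is the sum of the merged weights.
merge 171/1000 + 129/500 → 429/1000
merge 273/1000 + 149/500 → 571/1000
merge 429/1000 + 571/1000 → 1
L = 429/1000 + 571/1000 + 1 = 2 bits/symbol.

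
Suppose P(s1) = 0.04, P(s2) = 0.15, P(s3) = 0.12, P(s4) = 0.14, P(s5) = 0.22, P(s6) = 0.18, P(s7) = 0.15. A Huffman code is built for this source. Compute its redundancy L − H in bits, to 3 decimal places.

Entropy H = −Σ p log₂ p ≈ 2.6969 bits.
Huffman merges: 1/25+3/25→4/25; 7/50+3/20→29/100; 3/20+4/25→31/100; 9/50+11/50→2/5; 29/100+31/100→3/5; 2/5+3/5→1. L = 69/25 ≈ 2.7600.
L − H = 2.7600 − 2.6969 = 0.063 bits.

0.063 bits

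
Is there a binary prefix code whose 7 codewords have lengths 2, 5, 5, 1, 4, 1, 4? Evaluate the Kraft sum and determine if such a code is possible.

With common denominator 2^5 = 32: Σ 2^(−ℓᵢ) = 8/32 + 1/32 + 1/32 + 16/32 + 2/32 + 16/32 + 2/32 = 46/32 = 1.4375.
Kraft's inequality requires Σ ≤ 1; here Σ = 1.4375 > 1, so no such prefix code exists.

1.4375; no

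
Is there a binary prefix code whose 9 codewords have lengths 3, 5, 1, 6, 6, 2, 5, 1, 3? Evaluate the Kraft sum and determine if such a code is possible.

With common denominator 2^6 = 64: Σ 2^(−ℓᵢ) = 8/64 + 2/64 + 32/64 + 1/64 + 1/64 + 16/64 + 2/64 + 32/64 + 8/64 = 102/64 = 1.59375.
Kraft's inequality requires Σ ≤ 1; here Σ = 1.59375 > 1, so no such prefix code exists.

1.59375; no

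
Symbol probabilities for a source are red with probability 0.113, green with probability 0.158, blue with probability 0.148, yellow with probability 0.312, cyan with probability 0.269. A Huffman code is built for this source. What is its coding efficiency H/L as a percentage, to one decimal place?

98.1%

Entropy H = −Σ p log₂ p ≈ 2.2178 bits.
Huffman merges: 113/1000+37/250→261/1000; 79/500+261/1000→419/1000; 269/1000+39/125→581/1000; 419/1000+581/1000→1. L = 2261/1000 ≈ 2.2610.
Efficiency = H/L = 2.2178/2.2610 = 98.1%.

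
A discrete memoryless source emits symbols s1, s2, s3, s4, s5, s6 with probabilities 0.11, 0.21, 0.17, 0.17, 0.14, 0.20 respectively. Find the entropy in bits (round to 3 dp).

2.554 bits

H = −Σ pᵢ log₂ pᵢ.
−0.11·log₂(0.11) = 0.3503
−0.21·log₂(0.21) = 0.4728
−0.17·log₂(0.17) = 0.4346
−0.17·log₂(0.17) = 0.4346
−0.14·log₂(0.14) = 0.3971
−0.20·log₂(0.20) = 0.4644
Sum ≈ 2.5538 → 2.554 bits.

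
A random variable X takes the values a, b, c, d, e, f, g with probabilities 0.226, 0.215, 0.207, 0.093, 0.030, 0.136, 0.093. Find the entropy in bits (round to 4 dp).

2.6126 bits

H = −Σ pᵢ log₂ pᵢ.
−0.226·log₂(0.226) = 0.4849
−0.215·log₂(0.215) = 0.4768
−0.207·log₂(0.207) = 0.4704
−0.093·log₂(0.093) = 0.3187
−0.030·log₂(0.030) = 0.1518
−0.136·log₂(0.136) = 0.3915
−0.093·log₂(0.093) = 0.3187
Sum ≈ 2.6126 → 2.6126 bits.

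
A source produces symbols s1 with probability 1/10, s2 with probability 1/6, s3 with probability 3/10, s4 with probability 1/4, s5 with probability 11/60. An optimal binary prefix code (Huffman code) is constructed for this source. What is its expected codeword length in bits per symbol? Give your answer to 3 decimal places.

Repeatedly combine the two least-probable nodes; the expected code length is the sum of the merged weights.
merge 1/10 + 1/6 → 4/15
merge 11/60 + 1/4 → 13/30
merge 4/15 + 3/10 → 17/30
merge 13/30 + 17/30 → 1
L = 4/15 + 13/30 + 17/30 + 1 = 34/15 ≈ 2.267 bits/symbol.

2.267 bits/symbol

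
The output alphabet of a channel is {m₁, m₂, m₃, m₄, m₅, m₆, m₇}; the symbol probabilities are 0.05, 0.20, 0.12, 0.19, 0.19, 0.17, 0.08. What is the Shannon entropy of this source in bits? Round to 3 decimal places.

H = −Σ pᵢ log₂ pᵢ.
−0.05·log₂(0.05) = 0.2161
−0.20·log₂(0.20) = 0.4644
−0.12·log₂(0.12) = 0.3671
−0.19·log₂(0.19) = 0.4552
−0.19·log₂(0.19) = 0.4552
−0.17·log₂(0.17) = 0.4346
−0.08·log₂(0.08) = 0.2915
Sum ≈ 2.6841 → 2.684 bits.

2.684 bits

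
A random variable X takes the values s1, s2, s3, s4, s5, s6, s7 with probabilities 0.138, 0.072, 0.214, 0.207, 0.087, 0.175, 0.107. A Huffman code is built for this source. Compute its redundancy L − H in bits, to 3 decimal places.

Entropy H = −Σ p log₂ p ≈ 2.7055 bits.
Huffman merges: 9/125+87/1000→159/1000; 107/1000+69/500→49/200; 159/1000+7/40→167/500; 207/1000+107/500→421/1000; 49/200+167/500→579/1000; 421/1000+579/1000→1. L = 1369/500 ≈ 2.7380.
L − H = 2.7380 − 2.7055 = 0.032 bits.

0.032 bits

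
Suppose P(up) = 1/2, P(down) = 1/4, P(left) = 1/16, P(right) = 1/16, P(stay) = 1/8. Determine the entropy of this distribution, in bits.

1.875 bits

Each probability is a power of 1/2, so log₂(1/p) is an integer.
H = Σ p·log₂(1/p) = 1/2·1 + 1/4·2 + 1/16·4 + 1/16·4 + 1/8·3 = 1.875 bits.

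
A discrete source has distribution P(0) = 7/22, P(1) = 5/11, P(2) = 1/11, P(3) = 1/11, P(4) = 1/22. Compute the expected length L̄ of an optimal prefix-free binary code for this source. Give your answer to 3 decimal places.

1.909 bits/symbol

Repeatedly combine the two least-probable nodes; the expected code length is the sum of the merged weights.
merge 1/22 + 1/11 → 3/22
merge 1/11 + 3/22 → 5/22
merge 5/22 + 7/22 → 6/11
merge 5/11 + 6/11 → 1
L = 3/22 + 5/22 + 6/11 + 1 = 21/11 ≈ 1.909 bits/symbol.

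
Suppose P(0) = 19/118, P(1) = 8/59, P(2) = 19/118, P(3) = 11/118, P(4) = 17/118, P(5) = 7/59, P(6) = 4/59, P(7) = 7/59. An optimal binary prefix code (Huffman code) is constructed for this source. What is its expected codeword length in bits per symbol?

Repeatedly combine the two least-probable nodes; the expected code length is the sum of the merged weights.
merge 4/59 + 11/118 → 19/118
merge 7/59 + 7/59 → 14/59
merge 8/59 + 17/118 → 33/118
merge 19/118 + 19/118 → 19/59
merge 19/118 + 14/59 → 47/118
merge 33/118 + 19/59 → 71/118
merge 47/118 + 71/118 → 1
L = 19/118 + 14/59 + 33/118 + 19/59 + 47/118 + 71/118 + 1 = 3 bits/symbol.

3 bits/symbol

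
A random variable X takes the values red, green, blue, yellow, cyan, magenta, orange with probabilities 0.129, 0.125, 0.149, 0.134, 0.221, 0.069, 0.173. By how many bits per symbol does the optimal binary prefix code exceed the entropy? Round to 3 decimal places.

Entropy H = −Σ p log₂ p ≈ 2.7393 bits.
Huffman merges: 69/1000+1/8→97/500; 129/1000+67/500→263/1000; 149/1000+173/1000→161/500; 97/500+221/1000→83/200; 263/1000+161/500→117/200; 83/200+117/200→1. L = 2779/1000 ≈ 2.7790.
L − H = 2.7790 − 2.7393 = 0.040 bits.

0.040 bits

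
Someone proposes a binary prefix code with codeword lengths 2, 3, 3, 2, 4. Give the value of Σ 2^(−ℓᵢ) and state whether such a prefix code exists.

With common denominator 2^4 = 16: Σ 2^(−ℓᵢ) = 4/16 + 2/16 + 2/16 + 4/16 + 1/16 = 13/16 = 0.8125.
Kraft's inequality requires Σ ≤ 1; here Σ = 0.8125 ≤ 1, so such a prefix code exists.

0.8125; yes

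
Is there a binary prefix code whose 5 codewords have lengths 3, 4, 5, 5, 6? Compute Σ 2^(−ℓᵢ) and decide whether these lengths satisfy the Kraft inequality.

0.265625; yes

With common denominator 2^6 = 64: Σ 2^(−ℓᵢ) = 8/64 + 4/64 + 2/64 + 2/64 + 1/64 = 17/64 = 0.265625.
Kraft's inequality requires Σ ≤ 1; here Σ = 0.265625 ≤ 1, so such a prefix code exists.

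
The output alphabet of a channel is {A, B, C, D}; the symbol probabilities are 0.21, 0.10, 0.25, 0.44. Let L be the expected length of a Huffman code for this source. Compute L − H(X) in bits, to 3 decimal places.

Entropy H = −Σ p log₂ p ≈ 1.8262 bits.
Huffman merges: 1/10+21/100→31/100; 1/4+31/100→14/25; 11/25+14/25→1. L = 187/100 ≈ 1.8700.
L − H = 1.8700 − 1.8262 = 0.044 bits.

0.044 bits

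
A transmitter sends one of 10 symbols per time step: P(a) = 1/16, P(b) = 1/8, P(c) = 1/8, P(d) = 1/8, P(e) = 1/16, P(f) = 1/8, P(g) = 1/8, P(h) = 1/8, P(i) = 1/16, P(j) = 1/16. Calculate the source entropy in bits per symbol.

Each probability is a power of 1/2, so log₂(1/p) is an integer.
H = Σ p·log₂(1/p) = 1/16·4 + 1/8·3 + 1/8·3 + 1/8·3 + 1/16·4 + 1/8·3 + 1/8·3 + 1/8·3 + 1/16·4 + 1/16·4 = 3.25 bits.

3.25 bits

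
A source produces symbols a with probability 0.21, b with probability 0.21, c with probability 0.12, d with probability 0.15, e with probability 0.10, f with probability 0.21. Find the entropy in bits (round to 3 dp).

2.528 bits

H = −Σ pᵢ log₂ pᵢ.
−0.21·log₂(0.21) = 0.4728
−0.21·log₂(0.21) = 0.4728
−0.12·log₂(0.12) = 0.3671
−0.15·log₂(0.15) = 0.4105
−0.10·log₂(0.10) = 0.3322
−0.21·log₂(0.21) = 0.4728
Sum ≈ 2.5283 → 2.528 bits.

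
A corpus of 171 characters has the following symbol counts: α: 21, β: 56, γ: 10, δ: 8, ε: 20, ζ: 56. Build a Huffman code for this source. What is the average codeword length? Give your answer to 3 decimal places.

2.327 bits/symbol

Probabilities are the counts divided by 171.
Repeatedly combine the two least-probable nodes; the expected code length is the sum of the merged weights.
merge 8/171 + 10/171 → 2/19
merge 2/19 + 20/171 → 2/9
merge 7/57 + 2/9 → 59/171
merge 56/171 + 56/171 → 112/171
merge 59/171 + 112/171 → 1
L = 2/19 + 2/9 + 59/171 + 112/171 + 1 = 398/171 ≈ 2.327 bits/symbol.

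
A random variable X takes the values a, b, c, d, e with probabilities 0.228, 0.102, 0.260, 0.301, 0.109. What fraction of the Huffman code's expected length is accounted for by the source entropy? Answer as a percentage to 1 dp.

99.4%

Entropy H = −Σ p log₂ p ≈ 2.1974 bits.
Huffman merges: 51/500+109/1000→211/1000; 211/1000+57/250→439/1000; 13/50+301/1000→561/1000; 439/1000+561/1000→1. L = 2211/1000 ≈ 2.2110.
Efficiency = H/L = 2.1974/2.2110 = 99.4%.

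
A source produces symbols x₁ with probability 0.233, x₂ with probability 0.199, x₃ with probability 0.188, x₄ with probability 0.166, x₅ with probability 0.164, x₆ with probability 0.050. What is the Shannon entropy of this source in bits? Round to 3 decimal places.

H = −Σ pᵢ log₂ pᵢ.
−0.233·log₂(0.233) = 0.4897
−0.199·log₂(0.199) = 0.4635
−0.188·log₂(0.188) = 0.4533
−0.166·log₂(0.166) = 0.4301
−0.164·log₂(0.164) = 0.4278
−0.050·log₂(0.050) = 0.2161
Sum ≈ 2.4804 → 2.480 bits.

2.480 bits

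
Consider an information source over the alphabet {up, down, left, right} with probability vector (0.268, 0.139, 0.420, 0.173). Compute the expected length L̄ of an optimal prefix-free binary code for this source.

1.892 bits/symbol

Repeatedly combine the two least-probable nodes; the expected code length is the sum of the merged weights.
merge 139/1000 + 173/1000 → 39/125
merge 67/250 + 39/125 → 29/50
merge 21/50 + 29/50 → 1
L = 39/125 + 29/50 + 1 = 473/250 = 1.892 bits/symbol.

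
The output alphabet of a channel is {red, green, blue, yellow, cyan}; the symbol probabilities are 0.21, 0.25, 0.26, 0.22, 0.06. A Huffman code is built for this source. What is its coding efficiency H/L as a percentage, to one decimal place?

Entropy H = −Σ p log₂ p ≈ 2.2022 bits.
Huffman merges: 3/50+21/100→27/100; 11/50+1/4→47/100; 13/50+27/100→53/100; 47/100+53/100→1. L = 227/100 ≈ 2.2700.
Efficiency = H/L = 2.2022/2.2700 = 97.0%.

97.0%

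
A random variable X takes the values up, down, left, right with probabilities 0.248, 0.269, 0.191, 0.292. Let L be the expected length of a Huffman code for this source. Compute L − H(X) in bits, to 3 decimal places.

Entropy H = −Σ p log₂ p ≈ 1.9832 bits.
Huffman merges: 191/1000+31/125→439/1000; 269/1000+73/250→561/1000; 439/1000+561/1000→1. L = 2 ≈ 2.0000.
L − H = 2.0000 − 1.9832 = 0.017 bits.

0.017 bits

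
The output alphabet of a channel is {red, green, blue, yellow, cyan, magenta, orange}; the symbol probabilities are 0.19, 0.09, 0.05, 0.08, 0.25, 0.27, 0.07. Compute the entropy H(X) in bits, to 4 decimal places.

H = −Σ pᵢ log₂ pᵢ.
−0.19·log₂(0.19) = 0.4552
−0.09·log₂(0.09) = 0.3127
−0.05·log₂(0.05) = 0.2161
−0.08·log₂(0.08) = 0.2915
−0.25·log₂(0.25) = 0.5000
−0.27·log₂(0.27) = 0.5100
−0.07·log₂(0.07) = 0.2686
Sum ≈ 2.5541 → 2.5541 bits.

2.5541 bits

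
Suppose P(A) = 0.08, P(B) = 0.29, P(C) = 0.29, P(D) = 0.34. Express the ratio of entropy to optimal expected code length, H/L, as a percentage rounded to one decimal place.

92.8%

Entropy H = −Σ p log₂ p ≈ 1.8565 bits.
Huffman merges: 2/25+29/100→37/100; 29/100+17/50→63/100; 37/100+63/100→1. L = 2 ≈ 2.0000.
Efficiency = H/L = 1.8565/2.0000 = 92.8%.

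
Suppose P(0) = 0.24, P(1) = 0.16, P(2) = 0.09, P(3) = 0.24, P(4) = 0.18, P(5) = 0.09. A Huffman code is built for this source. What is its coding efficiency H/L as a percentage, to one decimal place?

98.5%

Entropy H = −Σ p log₂ p ≈ 2.4819 bits.
Huffman merges: 9/100+9/100→9/50; 4/25+9/50→17/50; 9/50+6/25→21/50; 6/25+17/50→29/50; 21/50+29/50→1. L = 63/25 ≈ 2.5200.
Efficiency = H/L = 2.4819/2.5200 = 98.5%.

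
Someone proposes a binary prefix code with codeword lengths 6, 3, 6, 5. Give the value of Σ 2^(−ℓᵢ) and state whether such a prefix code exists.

0.1875; yes

With common denominator 2^6 = 64: Σ 2^(−ℓᵢ) = 1/64 + 8/64 + 1/64 + 2/64 = 12/64 = 0.1875.
Kraft's inequality requires Σ ≤ 1; here Σ = 0.1875 ≤ 1, so such a prefix code exists.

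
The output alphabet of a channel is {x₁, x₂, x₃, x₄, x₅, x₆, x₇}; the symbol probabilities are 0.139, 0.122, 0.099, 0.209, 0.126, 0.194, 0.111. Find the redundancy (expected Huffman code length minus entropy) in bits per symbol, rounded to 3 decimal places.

0.035 bits

Entropy H = −Σ p log₂ p ≈ 2.7559 bits.
Huffman merges: 99/1000+111/1000→21/100; 61/500+63/500→31/125; 139/1000+97/500→333/1000; 209/1000+21/100→419/1000; 31/125+333/1000→581/1000; 419/1000+581/1000→1. L = 2791/1000 ≈ 2.7910.
L − H = 2.7910 − 2.7559 = 0.035 bits.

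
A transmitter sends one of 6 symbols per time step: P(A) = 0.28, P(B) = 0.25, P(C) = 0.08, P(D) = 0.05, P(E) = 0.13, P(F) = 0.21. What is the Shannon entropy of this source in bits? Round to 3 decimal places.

2.377 bits

H = −Σ pᵢ log₂ pᵢ.
−0.28·log₂(0.28) = 0.5142
−0.25·log₂(0.25) = 0.5000
−0.08·log₂(0.08) = 0.2915
−0.05·log₂(0.05) = 0.2161
−0.13·log₂(0.13) = 0.3826
−0.21·log₂(0.21) = 0.4728
Sum ≈ 2.3773 → 2.377 bits.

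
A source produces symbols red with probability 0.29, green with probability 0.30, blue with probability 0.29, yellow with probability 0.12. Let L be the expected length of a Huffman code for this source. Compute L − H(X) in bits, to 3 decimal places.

Entropy H = −Σ p log₂ p ≈ 1.9240 bits.
Huffman merges: 3/25+29/100→41/100; 29/100+3/10→59/100; 41/100+59/100→1. L = 2 ≈ 2.0000.
L − H = 2.0000 − 1.9240 = 0.076 bits.

0.076 bits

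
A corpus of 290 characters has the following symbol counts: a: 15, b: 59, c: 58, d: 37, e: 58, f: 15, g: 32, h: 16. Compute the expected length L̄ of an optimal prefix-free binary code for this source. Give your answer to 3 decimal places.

Probabilities are the counts divided by 290.
Repeatedly combine the two least-probable nodes; the expected code length is the sum of the merged weights.
merge 3/58 + 3/58 → 3/29
merge 8/145 + 3/29 → 23/145
merge 16/145 + 37/290 → 69/290
merge 23/145 + 1/5 → 52/145
merge 1/5 + 59/290 → 117/290
merge 69/290 + 52/145 → 173/290
merge 117/290 + 173/290 → 1
L = 3/29 + 23/145 + 69/290 + 52/145 + 117/290 + 173/290 + 1 = 829/290 ≈ 2.859 bits/symbol.

2.859 bits/symbol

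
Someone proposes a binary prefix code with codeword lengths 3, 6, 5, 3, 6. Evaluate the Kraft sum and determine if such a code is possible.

With common denominator 2^6 = 64: Σ 2^(−ℓᵢ) = 8/64 + 1/64 + 2/64 + 8/64 + 1/64 = 20/64 = 0.3125.
Kraft's inequality requires Σ ≤ 1; here Σ = 0.3125 ≤ 1, so such a prefix code exists.

0.3125; yes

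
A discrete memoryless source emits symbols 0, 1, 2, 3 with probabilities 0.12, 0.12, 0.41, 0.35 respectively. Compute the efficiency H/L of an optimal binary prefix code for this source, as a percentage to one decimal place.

Entropy H = −Σ p log₂ p ≈ 1.7916 bits.
Huffman merges: 3/25+3/25→6/25; 6/25+7/20→59/100; 41/100+59/100→1. L = 183/100 ≈ 1.8300.
Efficiency = H/L = 1.7916/1.8300 = 97.9%.

97.9%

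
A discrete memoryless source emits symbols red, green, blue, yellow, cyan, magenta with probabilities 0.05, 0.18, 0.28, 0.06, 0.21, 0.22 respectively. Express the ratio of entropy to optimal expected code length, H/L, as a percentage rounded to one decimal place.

Entropy H = −Σ p log₂ p ≈ 2.3726 bits.
Huffman merges: 1/20+3/50→11/100; 11/100+9/50→29/100; 21/100+11/50→43/100; 7/25+29/100→57/100; 43/100+57/100→1. L = 12/5 ≈ 2.4000.
Efficiency = H/L = 2.3726/2.4000 = 98.9%.

98.9%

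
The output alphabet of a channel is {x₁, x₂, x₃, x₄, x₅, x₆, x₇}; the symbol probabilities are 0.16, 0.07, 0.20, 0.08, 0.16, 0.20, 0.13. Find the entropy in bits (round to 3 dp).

H = −Σ pᵢ log₂ pᵢ.
−0.16·log₂(0.16) = 0.4230
−0.07·log₂(0.07) = 0.2686
−0.20·log₂(0.20) = 0.4644
−0.08·log₂(0.08) = 0.2915
−0.16·log₂(0.16) = 0.4230
−0.20·log₂(0.20) = 0.4644
−0.13·log₂(0.13) = 0.3826
Sum ≈ 2.7175 → 2.718 bits.

2.718 bits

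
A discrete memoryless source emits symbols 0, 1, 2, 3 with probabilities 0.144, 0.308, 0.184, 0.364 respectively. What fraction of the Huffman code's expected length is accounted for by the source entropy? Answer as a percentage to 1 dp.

97.0%

Entropy H = −Σ p log₂ p ≈ 1.9060 bits.
Huffman merges: 18/125+23/125→41/125; 77/250+41/125→159/250; 91/250+159/250→1. L = 491/250 ≈ 1.9640.
Efficiency = H/L = 1.9060/1.9640 = 97.0%.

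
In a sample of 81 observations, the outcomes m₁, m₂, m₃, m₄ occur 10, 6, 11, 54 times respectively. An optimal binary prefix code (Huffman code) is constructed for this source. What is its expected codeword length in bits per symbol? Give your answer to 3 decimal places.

1.531 bits/symbol

Probabilities are the counts divided by 81.
Repeatedly combine the two least-probable nodes; the expected code length is the sum of the merged weights.
merge 2/27 + 10/81 → 16/81
merge 11/81 + 16/81 → 1/3
merge 1/3 + 2/3 → 1
L = 16/81 + 1/3 + 1 = 124/81 ≈ 1.531 bits/symbol.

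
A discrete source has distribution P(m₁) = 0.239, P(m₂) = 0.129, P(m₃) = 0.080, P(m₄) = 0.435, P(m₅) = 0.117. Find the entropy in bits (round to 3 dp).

H = −Σ pᵢ log₂ pᵢ.
−0.239·log₂(0.239) = 0.4935
−0.129·log₂(0.129) = 0.3811
−0.080·log₂(0.080) = 0.2915
−0.435·log₂(0.435) = 0.5224
−0.117·log₂(0.117) = 0.3622
Sum ≈ 2.0507 → 2.051 bits.

2.051 bits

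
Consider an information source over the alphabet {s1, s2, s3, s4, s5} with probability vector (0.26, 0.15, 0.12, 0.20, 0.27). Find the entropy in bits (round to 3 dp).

2.257 bits

H = −Σ pᵢ log₂ pᵢ.
−0.26·log₂(0.26) = 0.5053
−0.15·log₂(0.15) = 0.4105
−0.12·log₂(0.12) = 0.3671
−0.20·log₂(0.20) = 0.4644
−0.27·log₂(0.27) = 0.5100
Sum ≈ 2.2573 → 2.257 bits.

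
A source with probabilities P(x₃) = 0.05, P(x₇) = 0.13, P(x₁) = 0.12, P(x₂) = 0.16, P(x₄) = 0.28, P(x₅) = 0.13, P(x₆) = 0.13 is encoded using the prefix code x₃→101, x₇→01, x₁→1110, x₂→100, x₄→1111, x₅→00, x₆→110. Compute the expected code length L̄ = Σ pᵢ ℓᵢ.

3.14 bits/symbol

L̄ = Σ pᵢ·ℓᵢ = 0.05·3 + 0.13·2 + 0.12·4 + 0.16·3 + 0.28·4 + 0.13·2 + 0.13·3 = 3.14 bits/symbol.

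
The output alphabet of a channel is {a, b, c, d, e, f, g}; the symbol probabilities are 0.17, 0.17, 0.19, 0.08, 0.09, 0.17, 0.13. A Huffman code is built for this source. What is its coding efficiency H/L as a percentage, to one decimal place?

Entropy H = −Σ p log₂ p ≈ 2.7458 bits.
Huffman merges: 2/25+9/100→17/100; 13/100+17/100→3/10; 17/100+17/100→17/50; 17/100+19/100→9/25; 3/10+17/50→16/25; 9/25+16/25→1. L = 281/100 ≈ 2.8100.
Efficiency = H/L = 2.7458/2.8100 = 97.7%.

97.7%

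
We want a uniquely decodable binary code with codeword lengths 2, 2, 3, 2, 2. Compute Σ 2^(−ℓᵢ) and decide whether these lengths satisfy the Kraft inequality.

1.125; no

With common denominator 2^3 = 8: Σ 2^(−ℓᵢ) = 2/8 + 2/8 + 1/8 + 2/8 + 2/8 = 9/8 = 1.125.
Kraft's inequality requires Σ ≤ 1; here Σ = 1.125 > 1, so no such prefix code exists.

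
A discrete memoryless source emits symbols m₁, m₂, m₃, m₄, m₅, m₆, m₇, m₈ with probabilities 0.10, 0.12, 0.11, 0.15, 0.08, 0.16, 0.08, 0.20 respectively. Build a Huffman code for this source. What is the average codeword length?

Repeatedly combine the two least-probable nodes; the expected code length is the sum of the merged weights.
merge 2/25 + 2/25 → 4/25
merge 1/10 + 11/100 → 21/100
merge 3/25 + 3/20 → 27/100
merge 4/25 + 4/25 → 8/25
merge 1/5 + 21/100 → 41/100
merge 27/100 + 8/25 → 59/100
merge 41/100 + 59/100 → 1
L = 4/25 + 21/100 + 27/100 + 8/25 + 41/100 + 59/100 + 1 = 74/25 = 2.96 bits/symbol.

2.96 bits/symbol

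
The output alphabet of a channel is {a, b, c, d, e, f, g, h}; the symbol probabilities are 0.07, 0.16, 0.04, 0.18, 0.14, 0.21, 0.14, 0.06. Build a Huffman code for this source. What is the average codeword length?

Repeatedly combine the two least-probable nodes; the expected code length is the sum of the merged weights.
merge 1/25 + 3/50 → 1/10
merge 7/100 + 1/10 → 17/100
merge 7/50 + 7/50 → 7/25
merge 4/25 + 17/100 → 33/100
merge 9/50 + 21/100 → 39/100
merge 7/25 + 33/100 → 61/100
merge 39/100 + 61/100 → 1
L = 1/10 + 17/100 + 7/25 + 33/100 + 39/100 + 61/100 + 1 = 72/25 = 2.88 bits/symbol.

2.88 bits/symbol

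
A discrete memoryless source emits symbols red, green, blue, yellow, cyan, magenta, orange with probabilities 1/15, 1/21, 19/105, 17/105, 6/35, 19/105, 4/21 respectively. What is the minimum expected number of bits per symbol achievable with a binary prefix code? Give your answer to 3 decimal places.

2.743 bits/symbol

Repeatedly combine the two least-probable nodes; the expected code length is the sum of the merged weights.
merge 1/21 + 1/15 → 4/35
merge 4/35 + 17/105 → 29/105
merge 6/35 + 19/105 → 37/105
merge 19/105 + 4/21 → 13/35
merge 29/105 + 37/105 → 22/35
merge 13/35 + 22/35 → 1
L = 4/35 + 29/105 + 37/105 + 13/35 + 22/35 + 1 = 96/35 ≈ 2.743 bits/symbol.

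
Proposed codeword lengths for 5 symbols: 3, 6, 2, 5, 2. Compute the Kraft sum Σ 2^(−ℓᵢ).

0.671875

With common denominator 2^6 = 64: Σ 2^(−ℓᵢ) = 8/64 + 1/64 + 16/64 + 2/64 + 16/64 = 43/64 = 0.671875.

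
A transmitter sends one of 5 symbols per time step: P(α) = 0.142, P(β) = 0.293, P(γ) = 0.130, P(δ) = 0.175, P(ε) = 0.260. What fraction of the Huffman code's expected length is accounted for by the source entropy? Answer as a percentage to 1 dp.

98.9%

Entropy H = −Σ p log₂ p ≈ 2.2468 bits.
Huffman merges: 13/100+71/500→34/125; 7/40+13/50→87/200; 34/125+293/1000→113/200; 87/200+113/200→1. L = 284/125 ≈ 2.2720.
Efficiency = H/L = 2.2468/2.2720 = 98.9%.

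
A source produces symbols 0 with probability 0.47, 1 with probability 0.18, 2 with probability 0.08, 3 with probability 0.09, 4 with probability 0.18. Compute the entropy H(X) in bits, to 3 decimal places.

H = −Σ pᵢ log₂ pᵢ.
−0.47·log₂(0.47) = 0.5120
−0.18·log₂(0.18) = 0.4453
−0.08·log₂(0.08) = 0.2915
−0.09·log₂(0.09) = 0.3127
−0.18·log₂(0.18) = 0.4453
Sum ≈ 2.0067 → 2.007 bits.

2.007 bits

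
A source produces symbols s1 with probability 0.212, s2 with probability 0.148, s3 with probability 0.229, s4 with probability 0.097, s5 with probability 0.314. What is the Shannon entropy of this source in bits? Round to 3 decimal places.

H = −Σ pᵢ log₂ pᵢ.
−0.212·log₂(0.212) = 0.4744
−0.148·log₂(0.148) = 0.4079
−0.229·log₂(0.229) = 0.4870
−0.097·log₂(0.097) = 0.3265
−0.314·log₂(0.314) = 0.5247
Sum ≈ 2.2206 → 2.221 bits.

2.221 bits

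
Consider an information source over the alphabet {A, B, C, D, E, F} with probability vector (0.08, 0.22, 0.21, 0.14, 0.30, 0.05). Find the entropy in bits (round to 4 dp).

2.3792 bits

H = −Σ pᵢ log₂ pᵢ.
−0.08·log₂(0.08) = 0.2915
−0.22·log₂(0.22) = 0.4806
−0.21·log₂(0.21) = 0.4728
−0.14·log₂(0.14) = 0.3971
−0.30·log₂(0.30) = 0.5211
−0.05·log₂(0.05) = 0.2161
Sum ≈ 2.3792 → 2.3792 bits.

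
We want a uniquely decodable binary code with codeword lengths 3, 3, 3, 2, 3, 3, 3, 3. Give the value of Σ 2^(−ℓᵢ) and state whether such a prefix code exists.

With common denominator 2^3 = 8: Σ 2^(−ℓᵢ) = 1/8 + 1/8 + 1/8 + 2/8 + 1/8 + 1/8 + 1/8 + 1/8 = 9/8 = 1.125.
Kraft's inequality requires Σ ≤ 1; here Σ = 1.125 > 1, so no such prefix code exists.

1.125; no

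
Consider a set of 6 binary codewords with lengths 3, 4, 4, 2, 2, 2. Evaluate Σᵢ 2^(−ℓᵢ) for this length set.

1

With common denominator 2^4 = 16: Σ 2^(−ℓᵢ) = 2/16 + 1/16 + 1/16 + 4/16 + 4/16 + 4/16 = 16/16 = 1.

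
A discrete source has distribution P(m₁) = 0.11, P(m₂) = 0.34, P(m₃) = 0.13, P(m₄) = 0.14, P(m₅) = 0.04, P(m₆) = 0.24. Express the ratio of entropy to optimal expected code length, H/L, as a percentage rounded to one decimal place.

Entropy H = −Σ p log₂ p ≈ 2.3391 bits.
Huffman merges: 1/25+11/100→3/20; 13/100+7/50→27/100; 3/20+6/25→39/100; 27/100+17/50→61/100; 39/100+61/100→1. L = 121/50 ≈ 2.4200.
Efficiency = H/L = 2.3391/2.4200 = 96.7%.

96.7%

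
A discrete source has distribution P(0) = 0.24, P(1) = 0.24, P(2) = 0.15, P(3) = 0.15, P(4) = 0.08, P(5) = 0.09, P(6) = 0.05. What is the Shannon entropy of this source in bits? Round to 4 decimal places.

H = −Σ pᵢ log₂ pᵢ.
−0.24·log₂(0.24) = 0.4941
−0.24·log₂(0.24) = 0.4941
−0.15·log₂(0.15) = 0.4105
−0.15·log₂(0.15) = 0.4105
−0.08·log₂(0.08) = 0.2915
−0.09·log₂(0.09) = 0.3127
−0.05·log₂(0.05) = 0.2161
Sum ≈ 2.6296 → 2.6296 bits.

2.6296 bits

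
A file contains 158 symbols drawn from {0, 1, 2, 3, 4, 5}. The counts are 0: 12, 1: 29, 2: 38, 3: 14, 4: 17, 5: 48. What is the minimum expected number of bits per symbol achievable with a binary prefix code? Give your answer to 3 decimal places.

2.437 bits/symbol

Probabilities are the counts divided by 158.
Repeatedly combine the two least-probable nodes; the expected code length is the sum of the merged weights.
merge 6/79 + 7/79 → 13/79
merge 17/158 + 13/79 → 43/158
merge 29/158 + 19/79 → 67/158
merge 43/158 + 24/79 → 91/158
merge 67/158 + 91/158 → 1
L = 13/79 + 43/158 + 67/158 + 91/158 + 1 = 385/158 ≈ 2.437 bits/symbol.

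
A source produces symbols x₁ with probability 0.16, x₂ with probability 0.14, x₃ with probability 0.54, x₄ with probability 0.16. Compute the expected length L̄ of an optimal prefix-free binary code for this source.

Repeatedly combine the two least-probable nodes; the expected code length is the sum of the merged weights.
merge 7/50 + 4/25 → 3/10
merge 4/25 + 3/10 → 23/50
merge 23/50 + 27/50 → 1
L = 3/10 + 23/50 + 1 = 44/25 = 1.76 bits/symbol.

1.76 bits/symbol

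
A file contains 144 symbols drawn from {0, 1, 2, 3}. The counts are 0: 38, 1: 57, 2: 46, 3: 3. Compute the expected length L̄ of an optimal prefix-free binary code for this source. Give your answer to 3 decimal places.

Probabilities are the counts divided by 144.
Repeatedly combine the two least-probable nodes; the expected code length is the sum of the merged weights.
merge 1/48 + 19/72 → 41/144
merge 41/144 + 23/72 → 29/48
merge 19/48 + 29/48 → 1
L = 41/144 + 29/48 + 1 = 17/9 ≈ 1.889 bits/symbol.

1.889 bits/symbol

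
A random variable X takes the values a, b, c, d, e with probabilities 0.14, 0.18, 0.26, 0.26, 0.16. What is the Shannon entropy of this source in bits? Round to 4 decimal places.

2.2760 bits

H = −Σ pᵢ log₂ pᵢ.
−0.14·log₂(0.14) = 0.3971
−0.18·log₂(0.18) = 0.4453
−0.26·log₂(0.26) = 0.5053
−0.26·log₂(0.26) = 0.5053
−0.16·log₂(0.16) = 0.4230
Sum ≈ 2.2760 → 2.2760 bits.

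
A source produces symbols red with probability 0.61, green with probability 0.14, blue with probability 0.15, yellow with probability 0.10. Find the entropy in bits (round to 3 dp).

1.575 bits

H = −Σ pᵢ log₂ pᵢ.
−0.61·log₂(0.61) = 0.4350
−0.14·log₂(0.14) = 0.3971
−0.15·log₂(0.15) = 0.4105
−0.10·log₂(0.10) = 0.3322
Sum ≈ 1.5749 → 1.575 bits.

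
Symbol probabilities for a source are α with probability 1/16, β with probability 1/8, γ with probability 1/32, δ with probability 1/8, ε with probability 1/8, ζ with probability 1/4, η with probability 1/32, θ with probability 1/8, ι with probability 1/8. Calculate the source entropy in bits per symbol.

2.9375 bits

Each probability is a power of 1/2, so log₂(1/p) is an integer.
H = Σ p·log₂(1/p) = 1/16·4 + 1/8·3 + 1/32·5 + 1/8·3 + 1/8·3 + 1/4·2 + 1/32·5 + 1/8·3 + 1/8·3 = 2.9375 bits.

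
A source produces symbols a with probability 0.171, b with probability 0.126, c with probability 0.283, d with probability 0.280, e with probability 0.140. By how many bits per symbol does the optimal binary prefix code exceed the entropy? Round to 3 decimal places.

0.027 bits

Entropy H = −Σ p log₂ p ≈ 2.2390 bits.
Huffman merges: 63/500+7/50→133/500; 171/1000+133/500→437/1000; 7/25+283/1000→563/1000; 437/1000+563/1000→1. L = 1133/500 ≈ 2.2660.
L − H = 2.2660 − 2.2390 = 0.027 bits.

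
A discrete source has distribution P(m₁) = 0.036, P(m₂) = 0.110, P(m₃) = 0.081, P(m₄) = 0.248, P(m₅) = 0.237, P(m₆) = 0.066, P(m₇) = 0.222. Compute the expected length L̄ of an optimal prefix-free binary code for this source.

2.578 bits/symbol

Repeatedly combine the two least-probable nodes; the expected code length is the sum of the merged weights.
merge 9/250 + 33/500 → 51/500
merge 81/1000 + 51/500 → 183/1000
merge 11/100 + 183/1000 → 293/1000
merge 111/500 + 237/1000 → 459/1000
merge 31/125 + 293/1000 → 541/1000
merge 459/1000 + 541/1000 → 1
L = 51/500 + 183/1000 + 293/1000 + 459/1000 + 541/1000 + 1 = 1289/500 = 2.578 bits/symbol.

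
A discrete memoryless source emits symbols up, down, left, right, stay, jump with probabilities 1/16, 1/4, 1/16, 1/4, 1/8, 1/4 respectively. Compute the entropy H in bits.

2.375 bits

Each probability is a power of 1/2, so log₂(1/p) is an integer.
H = Σ p·log₂(1/p) = 1/16·4 + 1/4·2 + 1/16·4 + 1/4·2 + 1/8·3 + 1/4·2 = 2.375 bits.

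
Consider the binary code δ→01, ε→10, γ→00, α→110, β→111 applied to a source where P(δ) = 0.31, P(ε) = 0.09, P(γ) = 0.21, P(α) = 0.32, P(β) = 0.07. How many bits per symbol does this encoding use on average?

2.39 bits/symbol

L̄ = Σ pᵢ·ℓᵢ = 0.31·2 + 0.09·2 + 0.21·2 + 0.32·3 + 0.07·3 = 2.39 bits/symbol.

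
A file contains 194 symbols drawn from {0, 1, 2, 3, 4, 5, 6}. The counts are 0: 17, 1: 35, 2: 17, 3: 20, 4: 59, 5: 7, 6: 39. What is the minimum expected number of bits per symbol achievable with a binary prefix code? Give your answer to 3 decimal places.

Probabilities are the counts divided by 194.
Repeatedly combine the two least-probable nodes; the expected code length is the sum of the merged weights.
merge 7/194 + 17/194 → 12/97
merge 17/194 + 10/97 → 37/194
merge 12/97 + 35/194 → 59/194
merge 37/194 + 39/194 → 38/97
merge 59/194 + 59/194 → 59/97
merge 38/97 + 59/97 → 1
L = 12/97 + 37/194 + 59/194 + 38/97 + 59/97 + 1 = 254/97 ≈ 2.619 bits/symbol.

2.619 bits/symbol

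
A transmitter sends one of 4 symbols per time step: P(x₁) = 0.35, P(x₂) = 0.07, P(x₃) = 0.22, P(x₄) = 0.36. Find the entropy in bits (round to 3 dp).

1.810 bits

H = −Σ pᵢ log₂ pᵢ.
−0.35·log₂(0.35) = 0.5301
−0.07·log₂(0.07) = 0.2686
−0.22·log₂(0.22) = 0.4806
−0.36·log₂(0.36) = 0.5306
Sum ≈ 1.8098 → 1.810 bits.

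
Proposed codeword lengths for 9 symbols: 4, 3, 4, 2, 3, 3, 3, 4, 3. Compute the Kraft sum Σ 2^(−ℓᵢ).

With common denominator 2^4 = 16: Σ 2^(−ℓᵢ) = 1/16 + 2/16 + 1/16 + 4/16 + 2/16 + 2/16 + 2/16 + 1/16 + 2/16 = 17/16 = 1.0625.

1.0625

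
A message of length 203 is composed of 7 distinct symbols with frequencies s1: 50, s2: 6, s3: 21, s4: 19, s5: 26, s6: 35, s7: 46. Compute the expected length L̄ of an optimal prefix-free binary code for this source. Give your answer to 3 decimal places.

2.650 bits/symbol

Probabilities are the counts divided by 203.
Repeatedly combine the two least-probable nodes; the expected code length is the sum of the merged weights.
merge 6/203 + 19/203 → 25/203
merge 3/29 + 25/203 → 46/203
merge 26/203 + 5/29 → 61/203
merge 46/203 + 46/203 → 92/203
merge 50/203 + 61/203 → 111/203
merge 92/203 + 111/203 → 1
L = 25/203 + 46/203 + 61/203 + 92/203 + 111/203 + 1 = 538/203 ≈ 2.650 bits/symbol.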